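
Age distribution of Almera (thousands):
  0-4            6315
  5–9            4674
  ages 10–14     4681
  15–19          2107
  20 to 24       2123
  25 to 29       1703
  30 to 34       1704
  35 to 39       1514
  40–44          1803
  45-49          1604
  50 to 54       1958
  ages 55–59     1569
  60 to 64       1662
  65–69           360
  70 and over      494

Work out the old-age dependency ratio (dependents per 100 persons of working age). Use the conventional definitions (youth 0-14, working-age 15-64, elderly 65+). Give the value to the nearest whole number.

0–14: 6315 + 4674 + 4681 = 15670
15–64: 2107 + 2123 + 1703 + 1704 + 1514 + 1803 + 1604 + 1958 + 1569 + 1662 = 17747
65+: 360 + 494 = 854
Old-age dependency ratio = 854 / 17747 × 100 = 5

Old-age dependency ratio: 5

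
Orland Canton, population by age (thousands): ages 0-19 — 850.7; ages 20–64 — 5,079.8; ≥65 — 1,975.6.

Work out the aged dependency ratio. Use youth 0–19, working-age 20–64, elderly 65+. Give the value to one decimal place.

Old-age dependency ratio = 1,975.6 / 5,079.8 × 100 = 38.9

Old-age dependency ratio: 38.9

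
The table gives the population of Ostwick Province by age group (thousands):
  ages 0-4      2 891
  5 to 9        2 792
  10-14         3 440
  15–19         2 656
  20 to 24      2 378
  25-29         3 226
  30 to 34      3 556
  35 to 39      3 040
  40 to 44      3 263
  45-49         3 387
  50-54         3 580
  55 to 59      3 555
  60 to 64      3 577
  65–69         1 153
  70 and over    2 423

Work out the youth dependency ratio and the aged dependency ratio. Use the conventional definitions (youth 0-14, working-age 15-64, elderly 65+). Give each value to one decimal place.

Youth dependency ratio: 28.3
Old-age dependency ratio: 11.1

0–14: 2 891 + 2 792 + 3 440 = 9 123
15–64: 2 656 + 2 378 + 3 226 + 3 556 + 3 040 + 3 263 + 3 387 + 3 580 + 3 555 + 3 577 = 32 218
65+: 1 153 + 2 423 = 3 576
Youth dependency ratio = 9 123 / 32 218 × 100 = 28.3
Old-age dependency ratio = 3 576 / 32 218 × 100 = 11.1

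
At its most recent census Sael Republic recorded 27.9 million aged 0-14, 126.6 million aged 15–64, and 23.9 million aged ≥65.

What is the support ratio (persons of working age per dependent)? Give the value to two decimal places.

Support ratio: 2.44

Support ratio = 126.6 / (27.9 + 23.9) = 126.6 / 51.8 = 2.44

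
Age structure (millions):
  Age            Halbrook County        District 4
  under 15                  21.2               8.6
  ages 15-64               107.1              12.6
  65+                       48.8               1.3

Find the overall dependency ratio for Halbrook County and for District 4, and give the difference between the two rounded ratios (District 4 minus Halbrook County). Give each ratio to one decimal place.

Halbrook County: 65.4
District 4: 78.6
Difference: +13.2

Halbrook County: (21.2 + 48.8) / 107.1 × 100 = 70.0 / 107.1 × 100 = 65.4
District 4: (8.6 + 1.3) / 12.6 × 100 = 9.9 / 12.6 × 100 = 78.6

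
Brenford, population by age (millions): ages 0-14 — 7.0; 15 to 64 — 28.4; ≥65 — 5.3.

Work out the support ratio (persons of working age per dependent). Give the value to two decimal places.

Support ratio: 2.31

Support ratio = 28.4 / (7.0 + 5.3) = 28.4 / 12.3 = 2.31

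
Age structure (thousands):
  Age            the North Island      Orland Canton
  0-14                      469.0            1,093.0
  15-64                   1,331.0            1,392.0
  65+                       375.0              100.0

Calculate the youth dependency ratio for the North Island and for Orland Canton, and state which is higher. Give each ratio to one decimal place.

the North Island: 35.2
Orland Canton: 78.5
Higher: Orland Canton

the North Island: 469.0 / 1,331.0 × 100 = 35.2
Orland Canton: 1,093.0 / 1,392.0 × 100 = 78.5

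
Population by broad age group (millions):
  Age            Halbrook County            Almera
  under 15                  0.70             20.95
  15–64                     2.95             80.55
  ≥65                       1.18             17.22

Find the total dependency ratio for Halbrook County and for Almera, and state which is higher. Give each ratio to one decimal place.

Halbrook County: 63.7
Almera: 47.4
Higher: Halbrook County

Halbrook County: (0.70 + 1.18) / 2.95 × 100 = 1.88 / 2.95 × 100 = 63.7
Almera: (20.95 + 17.22) / 80.55 × 100 = 38.17 / 80.55 × 100 = 47.4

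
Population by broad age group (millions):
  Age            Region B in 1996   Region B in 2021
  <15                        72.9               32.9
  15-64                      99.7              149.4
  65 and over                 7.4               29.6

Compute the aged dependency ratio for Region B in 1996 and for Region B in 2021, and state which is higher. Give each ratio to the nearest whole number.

Region B in 1996: 7.4 / 99.7 × 100 = 7
Region B in 2021: 29.6 / 149.4 × 100 = 20

Region B in 1996: 7
Region B in 2021: 20
Higher: Region B in 2021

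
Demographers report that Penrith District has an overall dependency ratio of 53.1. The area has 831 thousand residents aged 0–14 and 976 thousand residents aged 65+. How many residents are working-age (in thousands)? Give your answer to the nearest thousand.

Total dependency ratio = (youth + elderly) / working-age × 100
53.1 = (831 + 976) / W × 100
⇒ 3,403

Working-age: 3,403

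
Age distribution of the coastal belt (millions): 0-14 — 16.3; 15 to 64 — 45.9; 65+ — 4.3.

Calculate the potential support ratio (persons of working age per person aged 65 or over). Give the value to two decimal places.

Potential support ratio = 45.9 / 4.3 = 10.67

Potential support ratio: 10.67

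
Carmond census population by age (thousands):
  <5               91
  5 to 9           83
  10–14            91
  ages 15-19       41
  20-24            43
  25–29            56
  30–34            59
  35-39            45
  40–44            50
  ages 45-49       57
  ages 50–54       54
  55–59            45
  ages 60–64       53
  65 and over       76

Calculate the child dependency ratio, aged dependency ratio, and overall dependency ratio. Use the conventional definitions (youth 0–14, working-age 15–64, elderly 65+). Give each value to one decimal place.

Youth dependency ratio: 52.7
Old-age dependency ratio: 15.1
Total dependency ratio: 67.8

0–14: 91 + 83 + 91 = 265
15–64: 41 + 43 + 56 + 59 + 45 + 50 + 57 + 54 + 45 + 53 = 503
65+: 76
Youth dependency ratio = 265 / 503 × 100 = 52.7
Old-age dependency ratio = 76 / 503 × 100 = 15.1
Total dependency ratio = (265 + 76) / 503 × 100 = 341 / 503 × 100 = 67.8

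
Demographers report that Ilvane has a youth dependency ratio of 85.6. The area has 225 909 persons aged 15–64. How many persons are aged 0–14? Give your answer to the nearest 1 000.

Aged 0–14: 193 000

Youth dependency ratio = youth / working-age × 100
85.6 = Y / 225 909 × 100
⇒ 193 000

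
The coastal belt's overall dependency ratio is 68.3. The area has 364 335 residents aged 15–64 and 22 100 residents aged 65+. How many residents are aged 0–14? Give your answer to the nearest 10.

Total dependency ratio = (youth + elderly) / working-age × 100
68.3 = (Y + 22 100) / 364 335 × 100
⇒ 226 740

Aged 0–14: 226 740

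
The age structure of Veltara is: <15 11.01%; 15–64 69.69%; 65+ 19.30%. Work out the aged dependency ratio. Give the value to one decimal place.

Old-age dependency ratio = 19.30 / 69.69 × 100 = 27.7

Old-age dependency ratio: 27.7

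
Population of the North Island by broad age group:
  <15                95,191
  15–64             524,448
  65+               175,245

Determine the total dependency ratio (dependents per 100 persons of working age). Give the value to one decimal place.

Total dependency ratio: 51.6

Total dependency ratio = (95,191 + 175,245) / 524,448 × 100 = 270,436 / 524,448 × 100 = 51.6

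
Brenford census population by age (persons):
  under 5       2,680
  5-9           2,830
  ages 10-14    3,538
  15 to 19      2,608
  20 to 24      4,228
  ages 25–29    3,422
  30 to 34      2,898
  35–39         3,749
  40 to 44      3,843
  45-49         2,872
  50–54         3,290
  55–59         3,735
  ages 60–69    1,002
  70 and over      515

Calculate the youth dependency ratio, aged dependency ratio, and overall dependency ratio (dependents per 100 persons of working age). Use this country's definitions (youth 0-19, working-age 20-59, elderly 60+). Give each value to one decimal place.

Youth dependency ratio: 41.6
Old-age dependency ratio: 5.4
Total dependency ratio: 47.0

0–19: 2,680 + 2,830 + 3,538 + 2,608 = 11,656
20–59: 4,228 + 3,422 + 2,898 + 3,749 + 3,843 + 2,872 + 3,290 + 3,735 = 28,037
60+: 1,002 + 515 = 1,517
Youth dependency ratio = 11,656 / 28,037 × 100 = 41.6
Old-age dependency ratio = 1,517 / 28,037 × 100 = 5.4
Total dependency ratio = (11,656 + 1,517) / 28,037 × 100 = 13,173 / 28,037 × 100 = 47.0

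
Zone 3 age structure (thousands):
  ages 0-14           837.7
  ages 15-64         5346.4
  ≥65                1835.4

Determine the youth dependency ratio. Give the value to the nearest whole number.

Youth dependency ratio = 837.7 / 5346.4 × 100 = 16

Youth dependency ratio: 16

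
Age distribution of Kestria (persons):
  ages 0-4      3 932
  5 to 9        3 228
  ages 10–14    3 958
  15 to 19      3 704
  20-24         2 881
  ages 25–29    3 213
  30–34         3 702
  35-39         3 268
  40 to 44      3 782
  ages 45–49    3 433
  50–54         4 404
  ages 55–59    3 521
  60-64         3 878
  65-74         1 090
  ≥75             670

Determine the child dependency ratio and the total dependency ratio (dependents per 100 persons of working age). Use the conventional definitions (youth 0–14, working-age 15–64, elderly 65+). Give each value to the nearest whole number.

Youth dependency ratio: 31
Total dependency ratio: 36

0–14: 3 932 + 3 228 + 3 958 = 11 118
15–64: 3 704 + 2 881 + 3 213 + 3 702 + 3 268 + 3 782 + 3 433 + 4 404 + 3 521 + 3 878 = 35 786
65+: 1 090 + 670 = 1 760
Youth dependency ratio = 11 118 / 35 786 × 100 = 31
Total dependency ratio = (11 118 + 1 760) / 35 786 × 100 = 12 878 / 35 786 × 100 = 36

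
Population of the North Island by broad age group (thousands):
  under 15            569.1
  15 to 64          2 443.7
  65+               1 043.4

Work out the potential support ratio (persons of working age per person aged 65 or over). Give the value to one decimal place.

Potential support ratio = 2 443.7 / 1 043.4 = 2.3

Potential support ratio: 2.3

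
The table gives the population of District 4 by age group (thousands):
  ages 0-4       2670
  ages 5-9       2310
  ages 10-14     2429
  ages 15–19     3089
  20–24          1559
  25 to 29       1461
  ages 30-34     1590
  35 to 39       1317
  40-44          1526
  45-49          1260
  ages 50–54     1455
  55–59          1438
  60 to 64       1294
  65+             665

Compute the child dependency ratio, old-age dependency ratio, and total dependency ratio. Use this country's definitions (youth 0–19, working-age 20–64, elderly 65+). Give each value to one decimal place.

Youth dependency ratio: 81.4
Old-age dependency ratio: 5.2
Total dependency ratio: 86.5

0–19: 2670 + 2310 + 2429 + 3089 = 10498
20–64: 1559 + 1461 + 1590 + 1317 + 1526 + 1260 + 1455 + 1438 + 1294 = 12900
65+: 665
Youth dependency ratio = 10498 / 12900 × 100 = 81.4
Old-age dependency ratio = 665 / 12900 × 100 = 5.2
Total dependency ratio = (10498 + 665) / 12900 × 100 = 11163 / 12900 × 100 = 86.5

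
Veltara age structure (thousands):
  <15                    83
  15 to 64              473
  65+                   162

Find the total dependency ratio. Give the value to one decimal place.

Total dependency ratio: 51.8

Total dependency ratio = (83 + 162) / 473 × 100 = 245 / 473 × 100 = 51.8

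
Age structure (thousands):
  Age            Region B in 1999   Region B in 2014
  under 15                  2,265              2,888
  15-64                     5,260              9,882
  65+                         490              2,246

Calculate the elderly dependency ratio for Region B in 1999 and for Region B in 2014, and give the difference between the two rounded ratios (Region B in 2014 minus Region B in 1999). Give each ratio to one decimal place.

Region B in 1999: 9.3
Region B in 2014: 22.7
Difference: +13.4

Region B in 1999: 490 / 5,260 × 100 = 9.3
Region B in 2014: 2,246 / 9,882 × 100 = 22.7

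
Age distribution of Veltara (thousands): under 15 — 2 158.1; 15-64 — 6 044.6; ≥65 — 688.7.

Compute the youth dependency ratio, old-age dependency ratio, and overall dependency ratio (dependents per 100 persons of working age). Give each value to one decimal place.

Youth dependency ratio: 35.7
Old-age dependency ratio: 11.4
Total dependency ratio: 47.1

Youth dependency ratio = 2 158.1 / 6 044.6 × 100 = 35.7
Old-age dependency ratio = 688.7 / 6 044.6 × 100 = 11.4
Total dependency ratio = (2 158.1 + 688.7) / 6 044.6 × 100 = 2 846.8 / 6 044.6 × 100 = 47.1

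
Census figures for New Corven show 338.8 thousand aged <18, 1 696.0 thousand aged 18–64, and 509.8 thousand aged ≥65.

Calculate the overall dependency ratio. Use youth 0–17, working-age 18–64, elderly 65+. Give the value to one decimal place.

Total dependency ratio = (338.8 + 509.8) / 1 696.0 × 100 = 848.6 / 1 696.0 × 100 = 50.0

Total dependency ratio: 50.0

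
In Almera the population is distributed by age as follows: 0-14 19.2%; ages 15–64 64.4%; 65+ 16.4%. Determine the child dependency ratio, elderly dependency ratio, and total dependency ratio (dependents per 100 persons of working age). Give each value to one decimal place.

Youth dependency ratio: 29.8
Old-age dependency ratio: 25.5
Total dependency ratio: 55.3

Youth dependency ratio = 19.2 / 64.4 × 100 = 29.8
Old-age dependency ratio = 16.4 / 64.4 × 100 = 25.5
Total dependency ratio = (19.2 + 16.4) / 64.4 × 100 = 35.6 / 64.4 × 100 = 55.3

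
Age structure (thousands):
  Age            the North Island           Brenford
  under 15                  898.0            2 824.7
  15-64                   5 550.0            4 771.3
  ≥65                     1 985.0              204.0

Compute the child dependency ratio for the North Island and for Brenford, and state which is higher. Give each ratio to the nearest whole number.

the North Island: 898.0 / 5 550.0 × 100 = 16
Brenford: 2 824.7 / 4 771.3 × 100 = 59

the North Island: 16
Brenford: 59
Higher: Brenford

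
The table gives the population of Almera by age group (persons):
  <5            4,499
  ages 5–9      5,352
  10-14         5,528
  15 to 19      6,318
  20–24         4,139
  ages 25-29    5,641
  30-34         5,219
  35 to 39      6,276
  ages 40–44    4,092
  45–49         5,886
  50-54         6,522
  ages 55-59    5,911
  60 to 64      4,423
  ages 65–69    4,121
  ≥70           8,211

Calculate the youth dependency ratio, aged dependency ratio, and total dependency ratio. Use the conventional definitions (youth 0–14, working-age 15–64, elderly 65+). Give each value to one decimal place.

0–14: 4,499 + 5,352 + 5,528 = 15,379
15–64: 6,318 + 4,139 + 5,641 + 5,219 + 6,276 + 4,092 + 5,886 + 6,522 + 5,911 + 4,423 = 54,427
65+: 4,121 + 8,211 = 12,332
Youth dependency ratio = 15,379 / 54,427 × 100 = 28.3
Old-age dependency ratio = 12,332 / 54,427 × 100 = 22.7
Total dependency ratio = (15,379 + 12,332) / 54,427 × 100 = 27,711 / 54,427 × 100 = 50.9

Youth dependency ratio: 28.3
Old-age dependency ratio: 22.7
Total dependency ratio: 50.9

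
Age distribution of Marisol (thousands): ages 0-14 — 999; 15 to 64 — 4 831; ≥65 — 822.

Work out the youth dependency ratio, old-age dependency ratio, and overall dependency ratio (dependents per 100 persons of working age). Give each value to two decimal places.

Youth dependency ratio: 20.68
Old-age dependency ratio: 17.02
Total dependency ratio: 37.69

Youth dependency ratio = 999 / 4 831 × 100 = 20.68
Old-age dependency ratio = 822 / 4 831 × 100 = 17.02
Total dependency ratio = (999 + 822) / 4 831 × 100 = 1 821 / 4 831 × 100 = 37.69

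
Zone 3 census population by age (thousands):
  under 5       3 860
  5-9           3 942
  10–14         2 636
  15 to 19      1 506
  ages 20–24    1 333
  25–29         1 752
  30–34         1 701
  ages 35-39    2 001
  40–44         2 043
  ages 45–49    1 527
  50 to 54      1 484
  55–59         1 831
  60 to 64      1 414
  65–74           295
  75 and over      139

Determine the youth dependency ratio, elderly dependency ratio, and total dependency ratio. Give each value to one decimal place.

0–14: 3 860 + 3 942 + 2 636 = 10 438
15–64: 1 506 + 1 333 + 1 752 + 1 701 + 2 001 + 2 043 + 1 527 + 1 484 + 1 831 + 1 414 = 16 592
65+: 295 + 139 = 434
Youth dependency ratio = 10 438 / 16 592 × 100 = 62.9
Old-age dependency ratio = 434 / 16 592 × 100 = 2.6
Total dependency ratio = (10 438 + 434) / 16 592 × 100 = 10 872 / 16 592 × 100 = 65.5

Youth dependency ratio: 62.9
Old-age dependency ratio: 2.6
Total dependency ratio: 65.5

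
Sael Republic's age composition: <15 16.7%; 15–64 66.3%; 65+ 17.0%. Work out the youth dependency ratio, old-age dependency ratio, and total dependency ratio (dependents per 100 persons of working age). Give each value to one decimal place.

Youth dependency ratio: 25.2
Old-age dependency ratio: 25.6
Total dependency ratio: 50.8

Youth dependency ratio = 16.7 / 66.3 × 100 = 25.2
Old-age dependency ratio = 17.0 / 66.3 × 100 = 25.6
Total dependency ratio = (16.7 + 17.0) / 66.3 × 100 = 33.7 / 66.3 × 100 = 50.8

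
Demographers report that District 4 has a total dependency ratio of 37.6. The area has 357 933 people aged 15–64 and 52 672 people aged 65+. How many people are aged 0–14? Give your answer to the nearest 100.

Aged 0–14: 81 900

Total dependency ratio = (youth + elderly) / working-age × 100
37.6 = (Y + 52 672) / 357 933 × 100
⇒ 81 900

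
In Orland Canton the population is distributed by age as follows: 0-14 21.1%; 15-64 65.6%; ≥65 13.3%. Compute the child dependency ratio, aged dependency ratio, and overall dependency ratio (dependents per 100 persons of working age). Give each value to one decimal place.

Youth dependency ratio: 32.2
Old-age dependency ratio: 20.3
Total dependency ratio: 52.4

Youth dependency ratio = 21.1 / 65.6 × 100 = 32.2
Old-age dependency ratio = 13.3 / 65.6 × 100 = 20.3
Total dependency ratio = (21.1 + 13.3) / 65.6 × 100 = 34.4 / 65.6 × 100 = 52.4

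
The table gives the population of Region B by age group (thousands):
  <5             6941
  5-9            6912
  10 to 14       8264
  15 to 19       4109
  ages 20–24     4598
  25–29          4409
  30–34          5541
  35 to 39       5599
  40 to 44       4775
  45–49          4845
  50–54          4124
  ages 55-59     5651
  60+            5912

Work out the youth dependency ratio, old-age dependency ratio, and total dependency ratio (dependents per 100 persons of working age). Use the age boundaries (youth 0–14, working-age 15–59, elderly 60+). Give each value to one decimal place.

0–14: 6941 + 6912 + 8264 = 22117
15–59: 4109 + 4598 + 4409 + 5541 + 5599 + 4775 + 4845 + 4124 + 5651 = 43651
60+: 5912
Youth dependency ratio = 22117 / 43651 × 100 = 50.7
Old-age dependency ratio = 5912 / 43651 × 100 = 13.5
Total dependency ratio = (22117 + 5912) / 43651 × 100 = 28029 / 43651 × 100 = 64.2

Youth dependency ratio: 50.7
Old-age dependency ratio: 13.5
Total dependency ratio: 64.2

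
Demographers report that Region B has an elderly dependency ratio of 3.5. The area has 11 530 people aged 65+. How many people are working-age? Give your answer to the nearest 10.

Old-age dependency ratio = elderly / working-age × 100
3.5 = 11 530 / W × 100
⇒ 329 430

Working-age: 329 430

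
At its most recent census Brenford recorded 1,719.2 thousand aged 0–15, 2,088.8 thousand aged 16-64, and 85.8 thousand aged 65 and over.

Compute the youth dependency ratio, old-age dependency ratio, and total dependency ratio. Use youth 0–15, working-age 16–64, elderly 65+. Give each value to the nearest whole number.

Youth dependency ratio = 1,719.2 / 2,088.8 × 100 = 82
Old-age dependency ratio = 85.8 / 2,088.8 × 100 = 4
Total dependency ratio = (1,719.2 + 85.8) / 2,088.8 × 100 = 1,805.0 / 2,088.8 × 100 = 86

Youth dependency ratio: 82
Old-age dependency ratio: 4
Total dependency ratio: 86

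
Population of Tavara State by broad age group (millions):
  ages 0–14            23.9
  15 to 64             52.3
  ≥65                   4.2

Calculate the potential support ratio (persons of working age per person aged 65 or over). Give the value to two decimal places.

Potential support ratio: 12.45

Potential support ratio = 52.3 / 4.2 = 12.45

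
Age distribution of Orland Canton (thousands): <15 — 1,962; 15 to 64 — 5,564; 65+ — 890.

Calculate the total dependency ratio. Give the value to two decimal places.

Total dependency ratio: 51.26

Total dependency ratio = (1,962 + 890) / 5,564 × 100 = 2,852 / 5,564 × 100 = 51.26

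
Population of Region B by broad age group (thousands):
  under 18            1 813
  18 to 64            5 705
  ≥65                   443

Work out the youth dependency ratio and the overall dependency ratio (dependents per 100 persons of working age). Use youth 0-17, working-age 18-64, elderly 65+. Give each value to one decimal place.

Youth dependency ratio: 31.8
Total dependency ratio: 39.5

Youth dependency ratio = 1 813 / 5 705 × 100 = 31.8
Total dependency ratio = (1 813 + 443) / 5 705 × 100 = 2 256 / 5 705 × 100 = 39.5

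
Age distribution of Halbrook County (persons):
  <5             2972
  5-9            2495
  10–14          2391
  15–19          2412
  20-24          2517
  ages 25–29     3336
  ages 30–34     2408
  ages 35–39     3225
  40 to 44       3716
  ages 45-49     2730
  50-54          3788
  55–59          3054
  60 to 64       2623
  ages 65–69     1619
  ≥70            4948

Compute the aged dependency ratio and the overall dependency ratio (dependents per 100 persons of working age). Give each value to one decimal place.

Old-age dependency ratio: 22.0
Total dependency ratio: 48.4

0–14: 2972 + 2495 + 2391 = 7858
15–64: 2412 + 2517 + 3336 + 2408 + 3225 + 3716 + 2730 + 3788 + 3054 + 2623 = 29809
65+: 1619 + 4948 = 6567
Old-age dependency ratio = 6567 / 29809 × 100 = 22.0
Total dependency ratio = (7858 + 6567) / 29809 × 100 = 14425 / 29809 × 100 = 48.4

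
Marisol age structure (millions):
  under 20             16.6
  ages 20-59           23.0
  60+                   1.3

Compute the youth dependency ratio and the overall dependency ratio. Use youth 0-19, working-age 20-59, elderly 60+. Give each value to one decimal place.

Youth dependency ratio = 16.6 / 23.0 × 100 = 72.2
Total dependency ratio = (16.6 + 1.3) / 23.0 × 100 = 17.9 / 23.0 × 100 = 77.8

Youth dependency ratio: 72.2
Total dependency ratio: 77.8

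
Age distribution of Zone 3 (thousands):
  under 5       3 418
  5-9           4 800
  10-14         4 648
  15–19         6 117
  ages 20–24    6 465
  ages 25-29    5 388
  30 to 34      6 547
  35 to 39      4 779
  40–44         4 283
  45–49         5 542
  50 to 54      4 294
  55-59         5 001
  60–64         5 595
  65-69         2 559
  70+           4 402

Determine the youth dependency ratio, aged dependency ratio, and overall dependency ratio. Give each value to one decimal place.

0–14: 3 418 + 4 800 + 4 648 = 12 866
15–64: 6 117 + 6 465 + 5 388 + 6 547 + 4 779 + 4 283 + 5 542 + 4 294 + 5 001 + 5 595 = 54 011
65+: 2 559 + 4 402 = 6 961
Youth dependency ratio = 12 866 / 54 011 × 100 = 23.8
Old-age dependency ratio = 6 961 / 54 011 × 100 = 12.9
Total dependency ratio = (12 866 + 6 961) / 54 011 × 100 = 19 827 / 54 011 × 100 = 36.7

Youth dependency ratio: 23.8
Old-age dependency ratio: 12.9
Total dependency ratio: 36.7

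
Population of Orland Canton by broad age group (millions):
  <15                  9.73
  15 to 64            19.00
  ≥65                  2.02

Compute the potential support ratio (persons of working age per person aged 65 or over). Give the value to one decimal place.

Potential support ratio = 19.00 / 2.02 = 9.4

Potential support ratio: 9.4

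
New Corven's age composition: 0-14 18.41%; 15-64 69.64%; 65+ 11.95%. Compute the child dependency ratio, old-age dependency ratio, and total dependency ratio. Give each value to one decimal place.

Youth dependency ratio = 18.41 / 69.64 × 100 = 26.4
Old-age dependency ratio = 11.95 / 69.64 × 100 = 17.2
Total dependency ratio = (18.41 + 11.95) / 69.64 × 100 = 30.36 / 69.64 × 100 = 43.6

Youth dependency ratio: 26.4
Old-age dependency ratio: 17.2
Total dependency ratio: 43.6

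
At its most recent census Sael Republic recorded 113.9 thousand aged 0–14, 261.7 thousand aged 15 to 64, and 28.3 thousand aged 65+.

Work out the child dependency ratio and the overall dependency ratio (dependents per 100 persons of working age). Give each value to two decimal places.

Youth dependency ratio = 113.9 / 261.7 × 100 = 43.52
Total dependency ratio = (113.9 + 28.3) / 261.7 × 100 = 142.2 / 261.7 × 100 = 54.34

Youth dependency ratio: 43.52
Total dependency ratio: 54.34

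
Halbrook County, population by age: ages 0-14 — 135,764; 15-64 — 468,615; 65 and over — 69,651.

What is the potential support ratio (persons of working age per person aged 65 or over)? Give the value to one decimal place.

Potential support ratio = 468,615 / 69,651 = 6.7

Potential support ratio: 6.7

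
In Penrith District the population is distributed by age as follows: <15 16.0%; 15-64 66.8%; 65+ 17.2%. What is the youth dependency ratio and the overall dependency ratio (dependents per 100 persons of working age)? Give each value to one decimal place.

Youth dependency ratio: 24.0
Total dependency ratio: 49.7

Youth dependency ratio = 16.0 / 66.8 × 100 = 24.0
Total dependency ratio = (16.0 + 17.2) / 66.8 × 100 = 33.2 / 66.8 × 100 = 49.7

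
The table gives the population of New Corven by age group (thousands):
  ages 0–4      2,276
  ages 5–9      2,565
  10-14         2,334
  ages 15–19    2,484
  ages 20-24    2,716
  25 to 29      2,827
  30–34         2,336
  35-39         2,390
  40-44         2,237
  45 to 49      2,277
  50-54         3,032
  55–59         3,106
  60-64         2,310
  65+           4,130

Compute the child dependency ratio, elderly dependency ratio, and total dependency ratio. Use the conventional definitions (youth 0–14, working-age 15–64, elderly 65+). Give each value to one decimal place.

0–14: 2,276 + 2,565 + 2,334 = 7,175
15–64: 2,484 + 2,716 + 2,827 + 2,336 + 2,390 + 2,237 + 2,277 + 3,032 + 3,106 + 2,310 = 25,715
65+: 4,130
Youth dependency ratio = 7,175 / 25,715 × 100 = 27.9
Old-age dependency ratio = 4,130 / 25,715 × 100 = 16.1
Total dependency ratio = (7,175 + 4,130) / 25,715 × 100 = 11,305 / 25,715 × 100 = 44.0

Youth dependency ratio: 27.9
Old-age dependency ratio: 16.1
Total dependency ratio: 44.0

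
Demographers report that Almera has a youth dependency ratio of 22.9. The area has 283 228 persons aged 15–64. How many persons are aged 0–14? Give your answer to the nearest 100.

Aged 0–14: 64 900

Youth dependency ratio = youth / working-age × 100
22.9 = Y / 283 228 × 100
⇒ 64 900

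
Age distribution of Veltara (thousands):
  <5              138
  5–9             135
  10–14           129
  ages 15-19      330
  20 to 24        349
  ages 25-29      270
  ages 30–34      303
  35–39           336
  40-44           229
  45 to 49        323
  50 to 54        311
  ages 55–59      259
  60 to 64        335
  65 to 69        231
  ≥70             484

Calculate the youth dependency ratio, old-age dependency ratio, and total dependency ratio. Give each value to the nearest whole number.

Youth dependency ratio: 13
Old-age dependency ratio: 23
Total dependency ratio: 37

0–14: 138 + 135 + 129 = 402
15–64: 330 + 349 + 270 + 303 + 336 + 229 + 323 + 311 + 259 + 335 = 3 045
65+: 231 + 484 = 715
Youth dependency ratio = 402 / 3 045 × 100 = 13
Old-age dependency ratio = 715 / 3 045 × 100 = 23
Total dependency ratio = (402 + 715) / 3 045 × 100 = 1 117 / 3 045 × 100 = 37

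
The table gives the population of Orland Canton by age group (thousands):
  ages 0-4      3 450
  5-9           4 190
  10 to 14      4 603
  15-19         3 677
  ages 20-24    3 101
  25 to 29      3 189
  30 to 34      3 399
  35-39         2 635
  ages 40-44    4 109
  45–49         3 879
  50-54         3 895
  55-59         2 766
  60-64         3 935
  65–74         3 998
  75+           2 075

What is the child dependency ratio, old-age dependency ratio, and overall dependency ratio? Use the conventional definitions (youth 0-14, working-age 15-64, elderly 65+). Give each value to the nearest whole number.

Youth dependency ratio: 35
Old-age dependency ratio: 18
Total dependency ratio: 53

0–14: 3 450 + 4 190 + 4 603 = 12 243
15–64: 3 677 + 3 101 + 3 189 + 3 399 + 2 635 + 4 109 + 3 879 + 3 895 + 2 766 + 3 935 = 34 585
65+: 3 998 + 2 075 = 6 073
Youth dependency ratio = 12 243 / 34 585 × 100 = 35
Old-age dependency ratio = 6 073 / 34 585 × 100 = 18
Total dependency ratio = (12 243 + 6 073) / 34 585 × 100 = 18 316 / 34 585 × 100 = 53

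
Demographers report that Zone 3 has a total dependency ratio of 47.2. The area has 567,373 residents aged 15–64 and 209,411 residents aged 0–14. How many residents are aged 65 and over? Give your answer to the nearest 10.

Aged 65 and over: 58,390

Total dependency ratio = (youth + elderly) / working-age × 100
47.2 = (209,411 + E) / 567,373 × 100
⇒ 58,390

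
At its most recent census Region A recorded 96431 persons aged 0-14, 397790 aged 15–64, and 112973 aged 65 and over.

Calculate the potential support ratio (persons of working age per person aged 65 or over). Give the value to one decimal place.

Potential support ratio = 397790 / 112973 = 3.5

Potential support ratio: 3.5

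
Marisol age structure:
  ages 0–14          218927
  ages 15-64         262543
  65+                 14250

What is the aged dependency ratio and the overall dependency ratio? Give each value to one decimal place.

Old-age dependency ratio = 14250 / 262543 × 100 = 5.4
Total dependency ratio = (218927 + 14250) / 262543 × 100 = 233177 / 262543 × 100 = 88.8

Old-age dependency ratio: 5.4
Total dependency ratio: 88.8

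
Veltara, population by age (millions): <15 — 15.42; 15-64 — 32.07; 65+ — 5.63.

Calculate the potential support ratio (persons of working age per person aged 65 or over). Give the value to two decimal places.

Potential support ratio = 32.07 / 5.63 = 5.70

Potential support ratio: 5.70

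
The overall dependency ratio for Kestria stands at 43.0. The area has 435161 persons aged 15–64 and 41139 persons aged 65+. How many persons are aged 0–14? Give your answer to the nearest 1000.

Total dependency ratio = (youth + elderly) / working-age × 100
43.0 = (Y + 41139) / 435161 × 100
⇒ 146000

Aged 0–14: 146000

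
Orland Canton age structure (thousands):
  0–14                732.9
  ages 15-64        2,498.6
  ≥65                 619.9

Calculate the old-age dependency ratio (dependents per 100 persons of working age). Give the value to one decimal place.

Old-age dependency ratio: 24.8

Old-age dependency ratio = 619.9 / 2,498.6 × 100 = 24.8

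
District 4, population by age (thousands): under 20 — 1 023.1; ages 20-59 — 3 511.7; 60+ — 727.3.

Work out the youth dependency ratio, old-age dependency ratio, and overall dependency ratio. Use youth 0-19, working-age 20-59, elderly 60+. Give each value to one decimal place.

Youth dependency ratio: 29.1
Old-age dependency ratio: 20.7
Total dependency ratio: 49.8

Youth dependency ratio = 1 023.1 / 3 511.7 × 100 = 29.1
Old-age dependency ratio = 727.3 / 3 511.7 × 100 = 20.7
Total dependency ratio = (1 023.1 + 727.3) / 3 511.7 × 100 = 1 750.4 / 3 511.7 × 100 = 49.8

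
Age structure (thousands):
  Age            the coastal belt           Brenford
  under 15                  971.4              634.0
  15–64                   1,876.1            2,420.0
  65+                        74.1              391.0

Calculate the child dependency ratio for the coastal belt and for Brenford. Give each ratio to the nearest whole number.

the coastal belt: 52
Brenford: 26

the coastal belt: 971.4 / 1,876.1 × 100 = 52
Brenford: 634.0 / 2,420.0 × 100 = 26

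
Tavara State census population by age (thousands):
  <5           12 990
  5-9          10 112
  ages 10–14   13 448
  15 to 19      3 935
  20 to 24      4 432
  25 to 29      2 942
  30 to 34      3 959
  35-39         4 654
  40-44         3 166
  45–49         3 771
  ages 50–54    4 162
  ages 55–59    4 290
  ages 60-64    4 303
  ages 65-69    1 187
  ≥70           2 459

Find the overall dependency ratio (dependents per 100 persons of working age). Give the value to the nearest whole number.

Total dependency ratio: 101

0–14: 12 990 + 10 112 + 13 448 = 36 550
15–64: 3 935 + 4 432 + 2 942 + 3 959 + 4 654 + 3 166 + 3 771 + 4 162 + 4 290 + 4 303 = 39 614
65+: 1 187 + 2 459 = 3 646
Total dependency ratio = (36 550 + 3 646) / 39 614 × 100 = 40 196 / 39 614 × 100 = 101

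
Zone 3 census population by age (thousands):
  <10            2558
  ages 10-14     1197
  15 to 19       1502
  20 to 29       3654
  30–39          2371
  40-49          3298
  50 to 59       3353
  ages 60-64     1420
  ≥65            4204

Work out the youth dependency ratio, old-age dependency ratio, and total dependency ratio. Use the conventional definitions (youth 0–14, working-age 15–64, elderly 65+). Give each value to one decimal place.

Youth dependency ratio: 24.1
Old-age dependency ratio: 27.0
Total dependency ratio: 51.0

0–14: 2558 + 1197 = 3755
15–64: 1502 + 3654 + 2371 + 3298 + 3353 + 1420 = 15598
65+: 4204
Youth dependency ratio = 3755 / 15598 × 100 = 24.1
Old-age dependency ratio = 4204 / 15598 × 100 = 27.0
Total dependency ratio = (3755 + 4204) / 15598 × 100 = 7959 / 15598 × 100 = 51.0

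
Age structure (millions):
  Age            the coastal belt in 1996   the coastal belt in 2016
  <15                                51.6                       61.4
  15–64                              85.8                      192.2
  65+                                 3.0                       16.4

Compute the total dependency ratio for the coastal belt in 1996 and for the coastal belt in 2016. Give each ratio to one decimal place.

the coastal belt in 1996: 63.6
the coastal belt in 2016: 40.5

the coastal belt in 1996: (51.6 + 3.0) / 85.8 × 100 = 54.6 / 85.8 × 100 = 63.6
the coastal belt in 2016: (61.4 + 16.4) / 192.2 × 100 = 77.8 / 192.2 × 100 = 40.5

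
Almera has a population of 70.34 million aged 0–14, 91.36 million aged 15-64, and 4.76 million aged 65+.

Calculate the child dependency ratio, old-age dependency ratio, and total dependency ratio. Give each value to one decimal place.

Youth dependency ratio: 77.0
Old-age dependency ratio: 5.2
Total dependency ratio: 82.2

Youth dependency ratio = 70.34 / 91.36 × 100 = 77.0
Old-age dependency ratio = 4.76 / 91.36 × 100 = 5.2
Total dependency ratio = (70.34 + 4.76) / 91.36 × 100 = 75.10 / 91.36 × 100 = 82.2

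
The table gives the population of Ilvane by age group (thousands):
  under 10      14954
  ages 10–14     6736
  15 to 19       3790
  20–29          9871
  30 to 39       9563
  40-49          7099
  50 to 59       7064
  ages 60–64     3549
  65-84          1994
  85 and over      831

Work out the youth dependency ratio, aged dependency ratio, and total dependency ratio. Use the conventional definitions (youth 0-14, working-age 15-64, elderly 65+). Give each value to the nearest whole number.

0–14: 14954 + 6736 = 21690
15–64: 3790 + 9871 + 9563 + 7099 + 7064 + 3549 = 40936
65+: 1994 + 831 = 2825
Youth dependency ratio = 21690 / 40936 × 100 = 53
Old-age dependency ratio = 2825 / 40936 × 100 = 7
Total dependency ratio = (21690 + 2825) / 40936 × 100 = 24515 / 40936 × 100 = 60

Youth dependency ratio: 53
Old-age dependency ratio: 7
Total dependency ratio: 60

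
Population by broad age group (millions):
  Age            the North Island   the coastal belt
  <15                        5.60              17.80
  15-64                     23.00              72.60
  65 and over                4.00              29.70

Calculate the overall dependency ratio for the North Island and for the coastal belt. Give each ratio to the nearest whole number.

the North Island: (5.60 + 4.00) / 23.00 × 100 = 9.60 / 23.00 × 100 = 42
the coastal belt: (17.80 + 29.70) / 72.60 × 100 = 47.50 / 72.60 × 100 = 65

the North Island: 42
the coastal belt: 65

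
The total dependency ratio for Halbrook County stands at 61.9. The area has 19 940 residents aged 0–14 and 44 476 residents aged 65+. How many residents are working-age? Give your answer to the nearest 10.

Total dependency ratio = (youth + elderly) / working-age × 100
61.9 = (19 940 + 44 476) / W × 100
⇒ 104 060

Working-age: 104 060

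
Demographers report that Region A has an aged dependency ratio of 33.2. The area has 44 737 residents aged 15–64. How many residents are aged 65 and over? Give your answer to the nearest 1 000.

Old-age dependency ratio = elderly / working-age × 100
33.2 = E / 44 737 × 100
⇒ 15 000

Aged 65 and over: 15 000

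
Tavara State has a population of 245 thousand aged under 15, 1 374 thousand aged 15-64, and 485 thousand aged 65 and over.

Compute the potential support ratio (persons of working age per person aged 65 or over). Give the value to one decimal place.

Potential support ratio = 1 374 / 485 = 2.8

Potential support ratio: 2.8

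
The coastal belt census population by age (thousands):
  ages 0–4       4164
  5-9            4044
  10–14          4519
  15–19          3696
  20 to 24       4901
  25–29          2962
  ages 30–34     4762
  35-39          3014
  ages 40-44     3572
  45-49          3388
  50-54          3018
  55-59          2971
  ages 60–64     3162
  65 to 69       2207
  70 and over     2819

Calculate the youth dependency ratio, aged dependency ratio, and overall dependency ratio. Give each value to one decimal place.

Youth dependency ratio: 35.9
Old-age dependency ratio: 14.2
Total dependency ratio: 50.1

0–14: 4164 + 4044 + 4519 = 12727
15–64: 3696 + 4901 + 2962 + 4762 + 3014 + 3572 + 3388 + 3018 + 2971 + 3162 = 35446
65+: 2207 + 2819 = 5026
Youth dependency ratio = 12727 / 35446 × 100 = 35.9
Old-age dependency ratio = 5026 / 35446 × 100 = 14.2
Total dependency ratio = (12727 + 5026) / 35446 × 100 = 17753 / 35446 × 100 = 50.1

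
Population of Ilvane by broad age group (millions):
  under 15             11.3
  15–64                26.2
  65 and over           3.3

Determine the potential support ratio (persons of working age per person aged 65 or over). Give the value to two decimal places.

Potential support ratio = 26.2 / 3.3 = 7.94

Potential support ratio: 7.94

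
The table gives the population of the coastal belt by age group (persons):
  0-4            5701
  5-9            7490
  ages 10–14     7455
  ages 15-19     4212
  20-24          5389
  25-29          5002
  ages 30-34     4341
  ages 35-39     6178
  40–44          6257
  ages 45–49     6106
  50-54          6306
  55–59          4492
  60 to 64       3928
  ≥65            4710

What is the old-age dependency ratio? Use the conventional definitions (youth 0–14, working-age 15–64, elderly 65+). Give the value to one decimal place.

Old-age dependency ratio: 9.0

0–14: 5701 + 7490 + 7455 = 20646
15–64: 4212 + 5389 + 5002 + 4341 + 6178 + 6257 + 6106 + 6306 + 4492 + 3928 = 52211
65+: 4710
Old-age dependency ratio = 4710 / 52211 × 100 = 9.0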